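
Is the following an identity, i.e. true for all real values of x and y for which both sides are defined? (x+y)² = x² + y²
No, this is NOT an identity.

Claim: (x+y)² = x² + y².
Test a specific point where both sides are defined: x = -1, y = 4.
LHS = (x+y)² ≈ 9.0000
RHS = x² + y² ≈ 17.0000
Since 9.0000 ≠ 17.0000, the equation fails at this point, so it cannot hold for all real values of x and y for which both sides are defined.
The correct expansion is (x+y)² = x² + 2xy + y²; the cross term 2xy is missing.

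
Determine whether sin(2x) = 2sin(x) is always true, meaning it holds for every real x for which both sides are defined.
Claim: sin(2x) = 2sin(x).
Test a specific point where both sides are defined: x = -π/6.
LHS = sin(2x) ≈ -0.8660
RHS = 2sin(x) ≈ -1.0000
Since -0.8660 ≠ -1.0000, the equation fails at this point, so it cannot hold for every real x for which both sides are defined.
The correct double-angle formula is sin(2x) = 2sin(x)cos(x).

Conclusion: No, this is NOT an identity.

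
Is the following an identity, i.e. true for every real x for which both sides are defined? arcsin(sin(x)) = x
Claim: arcsin(sin(x)) = x.
Test a specific point where both sides are defined: x = 2π/3.
LHS = arcsin(sin(x)) ≈ 1.0472
RHS = x ≈ 2.0944
Since 1.0472 ≠ 2.0944, the equation fails at this point, so it cannot hold for every real x for which both sides are defined.
arcsin only returns values in [-π/2, π/2], so arcsin(sin(x)) = x holds only for x in that interval, not for all real x.

Conclusion: No, this is NOT an identity.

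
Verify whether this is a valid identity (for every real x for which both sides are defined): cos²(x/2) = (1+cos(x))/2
Claim: cos²(x/2) = (1+cos(x))/2.
Reasoning: Use cos(2θ) = 2cos²θ - 1 with θ = x/2: cos(x) = 2cos²(x/2) - 1. Solving for cos²(x/2) gives (1 + cos(x))/2.
So the two sides agree for every real x for which both sides are defined.

Conclusion: Yes, this is an identity.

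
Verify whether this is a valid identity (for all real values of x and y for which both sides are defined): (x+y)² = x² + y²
Claim: (x+y)² = x² + y².
Test a specific point where both sides are defined: x = -1, y = 2.
LHS = (x+y)² ≈ 1.0000
RHS = x² + y² ≈ 5.0000
Since 1.0000 ≠ 5.0000, the equation fails at this point, so it cannot hold for all real values of x and y for which both sides are defined.
The correct expansion is (x+y)² = x² + 2xy + y²; the cross term 2xy is missing.

Conclusion: No, this is NOT an identity.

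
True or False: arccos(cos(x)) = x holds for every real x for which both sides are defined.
False.

Claim: arccos(cos(x)) = x.
Test a specific point where both sides are defined: x = -π/3.
LHS = arccos(cos(x)) ≈ 1.0472
RHS = x ≈ -1.0472
Since 1.0472 ≠ -1.0472, the equation fails at this point, so it cannot hold for every real x for which both sides are defined.
arccos only returns values in [0, π], so arccos(cos(x)) = x holds only for x in that interval, not for all real x.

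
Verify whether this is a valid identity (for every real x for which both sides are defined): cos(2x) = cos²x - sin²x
Yes, this is an identity.

Claim: cos(2x) = cos²x - sin²x.
Reasoning: Put y = x in the addition formula cos(x+y) = cos(x)cos(y) - sin(x)sin(y): cos(2x) = cos²x - sin²x.
So the two sides agree for every real x for which both sides are defined.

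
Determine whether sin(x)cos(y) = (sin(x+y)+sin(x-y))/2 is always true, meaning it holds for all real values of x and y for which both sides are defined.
Yes, this is an identity.

Claim: sin(x)cos(y) = (sin(x+y)+sin(x-y))/2.
Reasoning: sin(x+y) = sin(x)cos(y) + cos(x)sin(y) and sin(x-y) = sin(x)cos(y) - cos(x)sin(y). Adding, sin(x+y) + sin(x-y) = 2sin(x)cos(y); divide by 2.
So the two sides agree for all real values of x and y for which both sides are defined.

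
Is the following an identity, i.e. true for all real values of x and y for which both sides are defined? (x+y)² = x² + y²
No, this is NOT an identity.

Claim: (x+y)² = x² + y².
Test a specific point where both sides are defined: x = -2, y = -3.
LHS = (x+y)² ≈ 25.0000
RHS = x² + y² ≈ 13.0000
Since 25.0000 ≠ 13.0000, the equation fails at this point, so it cannot hold for all real values of x and y for which both sides are defined.
The correct expansion is (x+y)² = x² + 2xy + y²; the cross term 2xy is missing.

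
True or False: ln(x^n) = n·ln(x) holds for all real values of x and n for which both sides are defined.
Claim: ln(x^n) = n·ln(x).
Reasoning: The right side requires x > 0. For x > 0, x^n = (e^(ln x))^n = e^(n·ln x), so taking ln of both sides gives ln(x^n) = n·ln(x).
So the two sides agree for all real values of x and n for which both sides are defined.

Conclusion: True.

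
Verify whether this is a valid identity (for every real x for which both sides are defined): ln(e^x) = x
Yes, this is an identity.

Claim: ln(e^x) = x.
Reasoning: ln is the inverse of the exponential: ln(e^x) asks for the exponent p with e^p = e^x, and since e^p is one-to-one that exponent is p = x.
So the two sides agree for every real x for which both sides are defined.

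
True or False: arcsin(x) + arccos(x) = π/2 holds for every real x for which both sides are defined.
True.

Claim: arcsin(x) + arccos(x) = π/2.
Reasoning: Both sides are defined for -1 ≤ x ≤ 1. Let θ = arcsin(x), so sin θ = x and θ ∈ [-π/2, π/2]. Then cos(π/2 - θ) = sin θ = x and π/2 - θ ∈ [0, π], which is exactly the range of arccos, so arccos(x) = π/2 - θ. Adding: arcsin(x) + arccos(x) = θ + (π/2 - θ) = π/2.
So the two sides agree for every real x for which both sides are defined.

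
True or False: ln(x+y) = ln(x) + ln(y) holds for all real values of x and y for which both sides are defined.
Claim: ln(x+y) = ln(x) + ln(y).
Test a specific point where both sides are defined: x = 2, y = 3.
LHS = ln(x+y) ≈ 1.6094
RHS = ln(x) + ln(y) ≈ 1.7918
Since 1.6094 ≠ 1.7918, the equation fails at this point, so it cannot hold for all real values of x and y for which both sides are defined.
ln(x) + ln(y) = ln(xy), not ln(x+y).

Conclusion: False.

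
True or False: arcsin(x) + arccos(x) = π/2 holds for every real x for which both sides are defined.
Claim: arcsin(x) + arccos(x) = π/2.
Reasoning: Both sides are defined for -1 ≤ x ≤ 1. Let θ = arcsin(x), so sin θ = x and θ ∈ [-π/2, π/2]. Then cos(π/2 - θ) = sin θ = x and π/2 - θ ∈ [0, π], which is exactly the range of arccos, so arccos(x) = π/2 - θ. Adding: arcsin(x) + arccos(x) = θ + (π/2 - θ) = π/2.
So the two sides agree for every real x for which both sides are defined.

Conclusion: True.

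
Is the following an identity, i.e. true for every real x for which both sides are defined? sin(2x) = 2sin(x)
Claim: sin(2x) = 2sin(x).
Test a specific point where both sides are defined: x = -π/6.
LHS = sin(2x) ≈ -0.8660
RHS = 2sin(x) ≈ -1.0000
Since -0.8660 ≠ -1.0000, the equation fails at this point, so it cannot hold for every real x for which both sides are defined.
The correct double-angle formula is sin(2x) = 2sin(x)cos(x).

Conclusion: No, this is NOT an identity.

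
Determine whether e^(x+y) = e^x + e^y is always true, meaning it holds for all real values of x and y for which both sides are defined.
No, this is NOT an identity.

Claim: e^(x+y) = e^x + e^y.
Test a specific point where both sides are defined: x = -1, y = 3.
LHS = e^(x+y) ≈ 7.3891
RHS = e^x + e^y ≈ 20.4534
Since 7.3891 ≠ 20.4534, the equation fails at this point, so it cannot hold for all real values of x and y for which both sides are defined.
The correct rule is e^(x+y) = e^x · e^y (a product, not a sum).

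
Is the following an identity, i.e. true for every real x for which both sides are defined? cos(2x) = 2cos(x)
Claim: cos(2x) = 2cos(x).
Test a specific point where both sides are defined: x = 2π/3.
LHS = cos(2x) ≈ -0.5000
RHS = 2cos(x) ≈ -1.0000
Since -0.5000 ≠ -1.0000, the equation fails at this point, so it cannot hold for every real x for which both sides are defined.
The correct double-angle formula is cos(2x) = cos²x - sin²x.

Conclusion: No, this is NOT an identity.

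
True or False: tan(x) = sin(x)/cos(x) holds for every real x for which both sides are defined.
Claim: tan(x) = sin(x)/cos(x).
Reasoning: For an angle x whose terminal point on the unit circle is (cos x, sin x), tan(x) is defined as the ratio (second coordinate)/(first coordinate) = sin(x)/cos(x), wherever cos(x) ≠ 0.
So the two sides agree for every real x for which both sides are defined.

Conclusion: True.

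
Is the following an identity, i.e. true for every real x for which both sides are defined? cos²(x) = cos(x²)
No, this is NOT an identity.

Claim: cos²(x) = cos(x²).
Test a specific point where both sides are defined: x = π/4.
LHS = cos²(x) ≈ 0.5000
RHS = cos(x²) ≈ 0.8157
Since 0.5000 ≠ 0.8157, the equation fails at this point, so it cannot hold for every real x for which both sides are defined.
cos²(x) means (cos x)², squaring the output; cos(x²) squares the input. These are different functions.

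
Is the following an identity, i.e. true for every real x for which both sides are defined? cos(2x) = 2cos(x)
Claim: cos(2x) = 2cos(x).
Test a specific point where both sides are defined: x = 2π/3.
LHS = cos(2x) ≈ -0.5000
RHS = 2cos(x) ≈ -1.0000
Since -0.5000 ≠ -1.0000, the equation fails at this point, so it cannot hold for every real x for which both sides are defined.
The correct double-angle formula is cos(2x) = cos²x - sin²x.

Conclusion: No, this is NOT an identity.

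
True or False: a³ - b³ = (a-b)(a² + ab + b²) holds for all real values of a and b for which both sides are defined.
True.

Claim: a³ - b³ = (a-b)(a² + ab + b²).
Reasoning: Expand the right side: (a-b)(a² + ab + b²) = a³ + a²b + ab² - a²b - ab² - b³ = a³ - b³ (the middle terms cancel in pairs).
So the two sides agree for all real values of a and b for which both sides are defined.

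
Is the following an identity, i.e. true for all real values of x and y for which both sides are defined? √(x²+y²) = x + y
No, this is NOT an identity.

Claim: √(x²+y²) = x + y.
Test a specific point where both sides are defined: x = -2, y = 2.
LHS = √(x²+y²) ≈ 2.8284
RHS = x + y ≈ 0.0000
Since 2.8284 ≠ 0.0000, the equation fails at this point, so it cannot hold for all real values of x and y for which both sides are defined.
(x+y)² = x² + 2xy + y², not x² + y², so the square root does not split this way.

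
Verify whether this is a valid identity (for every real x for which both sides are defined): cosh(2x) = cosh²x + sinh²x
Yes, this is an identity.

Claim: cosh(2x) = cosh²x + sinh²x.
Reasoning: cosh²x = (e^(2x) + 2 + e^(-2x))/4 and sinh²x = (e^(2x) - 2 + e^(-2x))/4. Adding gives (2e^(2x) + 2e^(-2x))/4 = (e^(2x) + e^(-2x))/2 = cosh(2x).
So the two sides agree for every real x for which both sides are defined.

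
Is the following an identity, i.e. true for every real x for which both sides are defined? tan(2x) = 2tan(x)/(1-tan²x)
Claim: tan(2x) = 2tan(x)/(1-tan²x).
Reasoning: tan(2x) = sin(2x)/cos(2x) = 2sin(x)cos(x) / (cos²x - sin²x). Divide numerator and denominator by cos²x: 2tan(x) / (1 - tan²x).
So the two sides agree for every real x for which both sides are defined.

Conclusion: Yes, this is an identity.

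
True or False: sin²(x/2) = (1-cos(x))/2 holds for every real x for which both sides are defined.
Claim: sin²(x/2) = (1-cos(x))/2.
Reasoning: Use cos(2θ) = 1 - 2sin²θ with θ = x/2: cos(x) = 1 - 2sin²(x/2). Solving for sin²(x/2) gives (1 - cos(x))/2.
So the two sides agree for every real x for which both sides are defined.

Conclusion: True.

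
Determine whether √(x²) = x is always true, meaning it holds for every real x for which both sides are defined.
No, this is NOT an identity.

Claim: √(x²) = x.
Test a specific point where both sides are defined: x = -1.
LHS = √(x²) ≈ 1.0000
RHS = x ≈ -1.0000
Since 1.0000 ≠ -1.0000, the equation fails at this point, so it cannot hold for every real x for which both sides are defined.
√(x²) = |x|, which differs from x whenever x < 0 (both sides are defined for every real x).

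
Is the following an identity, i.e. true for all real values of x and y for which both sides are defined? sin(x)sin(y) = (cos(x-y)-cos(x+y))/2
Claim: sin(x)sin(y) = (cos(x-y)-cos(x+y))/2.
Reasoning: cos(x-y) = cos(x)cos(y) + sin(x)sin(y) and cos(x+y) = cos(x)cos(y) - sin(x)sin(y). Subtracting, cos(x-y) - cos(x+y) = 2sin(x)sin(y); divide by 2.
So the two sides agree for all real values of x and y for which both sides are defined.

Conclusion: Yes, this is an identity.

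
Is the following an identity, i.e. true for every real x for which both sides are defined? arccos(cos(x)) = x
No, this is NOT an identity.

Claim: arccos(cos(x)) = x.
Test a specific point where both sides are defined: x = -π/6.
LHS = arccos(cos(x)) ≈ 0.5236
RHS = x ≈ -0.5236
Since 0.5236 ≠ -0.5236, the equation fails at this point, so it cannot hold for every real x for which both sides are defined.
arccos only returns values in [0, π], so arccos(cos(x)) = x holds only for x in that interval, not for all real x.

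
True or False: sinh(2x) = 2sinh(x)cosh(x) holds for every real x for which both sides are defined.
Claim: sinh(2x) = 2sinh(x)cosh(x).
Reasoning: 2sinh(x)cosh(x) = 2 · (e^x - e^-x)/2 · (e^x + e^-x)/2 = (e^(2x) - e^(-2x))/2 = sinh(2x).
So the two sides agree for every real x for which both sides are defined.

Conclusion: True.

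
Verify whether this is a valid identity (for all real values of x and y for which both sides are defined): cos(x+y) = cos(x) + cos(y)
Claim: cos(x+y) = cos(x) + cos(y).
Test a specific point where both sides are defined: x = π, y = π/6.
LHS = cos(x+y) ≈ -0.8660
RHS = cos(x) + cos(y) ≈ -0.1340
Since -0.8660 ≠ -0.1340, the equation fails at this point, so it cannot hold for all real values of x and y for which both sides are defined.
The correct expansion is cos(x+y) = cos(x)cos(y) - sin(x)sin(y); cosine is not additive.

Conclusion: No, this is NOT an identity.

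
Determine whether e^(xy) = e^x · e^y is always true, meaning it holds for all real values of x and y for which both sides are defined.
Claim: e^(xy) = e^x · e^y.
Test a specific point where both sides are defined: x = 3/2, y = -1.
LHS = e^(xy) ≈ 0.2231
RHS = e^x · e^y ≈ 1.6487
Since 0.2231 ≠ 1.6487, the equation fails at this point, so it cannot hold for all real values of x and y for which both sides are defined.
e^x · e^y = e^(x+y), not e^(xy).

Conclusion: No, this is NOT an identity.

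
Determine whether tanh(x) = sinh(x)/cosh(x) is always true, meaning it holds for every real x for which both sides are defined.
Claim: tanh(x) = sinh(x)/cosh(x).
Reasoning: tanh(x) is defined as sinh(x)/cosh(x) = (e^x - e^-x)/(e^x + e^-x); cosh(x) ≥ 1 is never zero, so this holds for every real x.
So the two sides agree for every real x for which both sides are defined.

Conclusion: Yes, this is an identity.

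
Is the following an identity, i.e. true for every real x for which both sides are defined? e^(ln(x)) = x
Claim: e^(ln(x)) = x.
Reasoning: For x > 0, ln(x) is by definition the exponent p such that e^p = x. Raising e to that exponent therefore returns x: e^(ln x) = x.
So the two sides agree for every real x for which both sides are defined.

Conclusion: Yes, this is an identity.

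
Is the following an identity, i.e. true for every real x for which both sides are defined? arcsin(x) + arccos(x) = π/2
Claim: arcsin(x) + arccos(x) = π/2.
Reasoning: Both sides are defined for -1 ≤ x ≤ 1. Let θ = arcsin(x), so sin θ = x and θ ∈ [-π/2, π/2]. Then cos(π/2 - θ) = sin θ = x and π/2 - θ ∈ [0, π], which is exactly the range of arccos, so arccos(x) = π/2 - θ. Adding: arcsin(x) + arccos(x) = θ + (π/2 - θ) = π/2.
So the two sides agree for every real x for which both sides are defined.

Conclusion: Yes, this is an identity.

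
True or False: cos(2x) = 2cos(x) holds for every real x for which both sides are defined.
Claim: cos(2x) = 2cos(x).
Test a specific point where both sides are defined: x = -π/3.
LHS = cos(2x) ≈ -0.5000
RHS = 2cos(x) ≈ 1.0000
Since -0.5000 ≠ 1.0000, the equation fails at this point, so it cannot hold for every real x for which both sides are defined.
The correct double-angle formula is cos(2x) = cos²x - sin²x.

Conclusion: False.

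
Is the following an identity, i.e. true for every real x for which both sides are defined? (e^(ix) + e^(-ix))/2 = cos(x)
Claim: (e^(ix) + e^(-ix))/2 = cos(x).
Reasoning: By Euler's formula e^(ix) = cos(x) + i·sin(x) and e^(-ix) = cos(x) - i·sin(x). Adding cancels the sine terms: e^(ix) + e^(-ix) = 2cos(x); divide by 2.
So the two sides agree for every real x for which both sides are defined.

Conclusion: Yes, this is an identity.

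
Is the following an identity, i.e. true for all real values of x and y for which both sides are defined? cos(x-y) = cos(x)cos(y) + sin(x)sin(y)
Claim: cos(x-y) = cos(x)cos(y) + sin(x)sin(y).
Reasoning: Replace y by -y in cos(x+y) = cos(x)cos(y) - sin(x)sin(y) and use cos(-y) = cos(y), sin(-y) = -sin(y): cos(x-y) = cos(x)cos(y) + sin(x)sin(y).
So the two sides agree for all real values of x and y for which both sides are defined.

Conclusion: Yes, this is an identity.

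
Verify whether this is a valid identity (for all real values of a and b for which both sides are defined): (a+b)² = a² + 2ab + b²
Claim: (a+b)² = a² + 2ab + b².
Reasoning: Expand: (a+b)² = (a+b)(a+b) = a·a + a·b + b·a + b·b = a² + 2ab + b².
So the two sides agree for all real values of a and b for which both sides are defined.

Conclusion: Yes, this is an identity.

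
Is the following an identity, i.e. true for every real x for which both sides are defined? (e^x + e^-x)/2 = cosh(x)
Claim: (e^x + e^-x)/2 = cosh(x).
Reasoning: This is exactly the definition of the hyperbolic cosine: cosh(x) := (e^x + e^-x)/2.
So the two sides agree for every real x for which both sides are defined.

Conclusion: Yes, this is an identity.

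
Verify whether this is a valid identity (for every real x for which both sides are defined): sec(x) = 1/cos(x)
Claim: sec(x) = 1/cos(x).
Reasoning: sec(x) is by definition the reciprocal of cos(x), wherever cos(x) ≠ 0.
So the two sides agree for every real x for which both sides are defined.

Conclusion: Yes, this is an identity.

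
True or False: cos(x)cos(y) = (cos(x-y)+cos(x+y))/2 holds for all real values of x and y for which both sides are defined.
Claim: cos(x)cos(y) = (cos(x-y)+cos(x+y))/2.
Reasoning: cos(x-y) = cos(x)cos(y) + sin(x)sin(y) and cos(x+y) = cos(x)cos(y) - sin(x)sin(y). Adding, cos(x-y) + cos(x+y) = 2cos(x)cos(y); divide by 2.
So the two sides agree for all real values of x and y for which both sides are defined.

Conclusion: True.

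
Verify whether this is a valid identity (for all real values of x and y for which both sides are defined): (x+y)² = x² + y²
Claim: (x+y)² = x² + y².
Test a specific point where both sides are defined: x = 4, y = 1.
LHS = (x+y)² ≈ 25.0000
RHS = x² + y² ≈ 17.0000
Since 25.0000 ≠ 17.0000, the equation fails at this point, so it cannot hold for all real values of x and y for which both sides are defined.
The correct expansion is (x+y)² = x² + 2xy + y²; the cross term 2xy is missing.

Conclusion: No, this is NOT an identity.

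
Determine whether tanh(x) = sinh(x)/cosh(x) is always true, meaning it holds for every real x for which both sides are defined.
Yes, this is an identity.

Claim: tanh(x) = sinh(x)/cosh(x).
Reasoning: tanh(x) is defined as sinh(x)/cosh(x) = (e^x - e^-x)/(e^x + e^-x); cosh(x) ≥ 1 is never zero, so this holds for every real x.
So the two sides agree for every real x for which both sides are defined.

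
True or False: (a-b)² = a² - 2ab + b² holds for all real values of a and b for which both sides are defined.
Claim: (a-b)² = a² - 2ab + b².
Reasoning: Expand: (a-b)² = (a-b)(a-b) = a·a - a·b - b·a + b·b = a² - 2ab + b².
So the two sides agree for all real values of a and b for which both sides are defined.

Conclusion: True.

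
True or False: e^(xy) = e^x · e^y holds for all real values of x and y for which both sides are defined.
False.

Claim: e^(xy) = e^x · e^y.
Test a specific point where both sides are defined: x = 5, y = -1.
LHS = e^(xy) ≈ 0.0067
RHS = e^x · e^y ≈ 54.5982
Since 0.0067 ≠ 54.5982, the equation fails at this point, so it cannot hold for all real values of x and y for which both sides are defined.
e^x · e^y = e^(x+y), not e^(xy).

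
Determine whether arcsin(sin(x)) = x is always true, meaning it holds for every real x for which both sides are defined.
Claim: arcsin(sin(x)) = x.
Test a specific point where both sides are defined: x = 3π/4.
LHS = arcsin(sin(x)) ≈ 0.7854
RHS = x ≈ 2.3562
Since 0.7854 ≠ 2.3562, the equation fails at this point, so it cannot hold for every real x for which both sides are defined.
arcsin only returns values in [-π/2, π/2], so arcsin(sin(x)) = x holds only for x in that interval, not for all real x.

Conclusion: No, this is NOT an identity.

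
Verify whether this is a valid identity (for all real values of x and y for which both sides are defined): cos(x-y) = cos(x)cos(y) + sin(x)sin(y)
Claim: cos(x-y) = cos(x)cos(y) + sin(x)sin(y).
Reasoning: Replace y by -y in cos(x+y) = cos(x)cos(y) - sin(x)sin(y) and use cos(-y) = cos(y), sin(-y) = -sin(y): cos(x-y) = cos(x)cos(y) + sin(x)sin(y).
So the two sides agree for all real values of x and y for which both sides are defined.

Conclusion: Yes, this is an identity.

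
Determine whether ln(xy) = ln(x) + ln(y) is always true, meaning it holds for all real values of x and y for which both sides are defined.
Claim: ln(xy) = ln(x) + ln(y).
Reasoning: Both sides are simultaneously defined only when x, y > 0. Write x = e^p, y = e^q (p = ln x, q = ln y). Then xy = e^p · e^q = e^(p+q), so ln(xy) = p + q = ln(x) + ln(y).
So the two sides agree for all real values of x and y for which both sides are defined.

Conclusion: Yes, this is an identity.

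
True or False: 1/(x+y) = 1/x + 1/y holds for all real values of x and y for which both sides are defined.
False.

Claim: 1/(x+y) = 1/x + 1/y.
Test a specific point where both sides are defined: x = -1, y = -1.
LHS = 1/(x+y) ≈ -0.5000
RHS = 1/x + 1/y ≈ -2.0000
Since -0.5000 ≠ -2.0000, the equation fails at this point, so it cannot hold for all real values of x and y for which both sides are defined.
1/x + 1/y = (x+y)/(xy), which is not 1/(x+y).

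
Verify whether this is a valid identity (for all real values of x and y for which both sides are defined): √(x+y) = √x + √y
Claim: √(x+y) = √x + √y.
Test a specific point where both sides are defined: x = 4, y = 5.
LHS = √(x+y) ≈ 3.0000
RHS = √x + √y ≈ 4.2361
Since 3.0000 ≠ 4.2361, the equation fails at this point, so it cannot hold for all real values of x and y for which both sides are defined.
Squaring the right side gives x + 2√(xy) + y, not x + y.

Conclusion: No, this is NOT an identity.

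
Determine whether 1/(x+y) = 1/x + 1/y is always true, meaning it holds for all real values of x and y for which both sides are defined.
Claim: 1/(x+y) = 1/x + 1/y.
Test a specific point where both sides are defined: x = -1, y = 3.
LHS = 1/(x+y) ≈ 0.5000
RHS = 1/x + 1/y ≈ -0.6667
Since 0.5000 ≠ -0.6667, the equation fails at this point, so it cannot hold for all real values of x and y for which both sides are defined.
1/x + 1/y = (x+y)/(xy), which is not 1/(x+y).

Conclusion: No, this is NOT an identity.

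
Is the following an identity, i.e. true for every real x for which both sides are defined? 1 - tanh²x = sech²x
Claim: 1 - tanh²x = sech²x.
Reasoning: Divide cosh²x - sinh²x = 1 through by cosh²x (never zero): 1 - tanh²x = 1/cosh²x = sech²x.
So the two sides agree for every real x for which both sides are defined.

Conclusion: Yes, this is an identity.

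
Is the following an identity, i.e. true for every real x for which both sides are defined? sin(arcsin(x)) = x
Claim: sin(arcsin(x)) = x.
Reasoning: For -1 ≤ x ≤ 1 (where arcsin is defined), arcsin(x) is by definition an angle whose sine equals x. Taking the sine of that angle returns x. (Note the other order, arcsin(sin x) = x, is NOT an identity.)
So the two sides agree for every real x for which both sides are defined.

Conclusion: Yes, this is an identity.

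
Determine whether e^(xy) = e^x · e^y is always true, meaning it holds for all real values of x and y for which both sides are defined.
Claim: e^(xy) = e^x · e^y.
Test a specific point where both sides are defined: x = 3/2, y = 3/2.
LHS = e^(xy) ≈ 9.4877
RHS = e^x · e^y ≈ 20.0855
Since 9.4877 ≠ 20.0855, the equation fails at this point, so it cannot hold for all real values of x and y for which both sides are defined.
e^x · e^y = e^(x+y), not e^(xy).

Conclusion: No, this is NOT an identity.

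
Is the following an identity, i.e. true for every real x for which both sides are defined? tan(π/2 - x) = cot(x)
Yes, this is an identity.

Claim: tan(π/2 - x) = cot(x).
Reasoning: tan(π/2 - x) = sin(π/2 - x)/cos(π/2 - x) = cos(x)/sin(x) = cot(x), using the cofunction identities sin(π/2 - x) = cos(x) and cos(π/2 - x) = sin(x).
So the two sides agree for every real x for which both sides are defined.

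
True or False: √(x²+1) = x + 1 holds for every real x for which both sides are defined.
Claim: √(x²+1) = x + 1.
Test a specific point where both sides are defined: x = -2.
LHS = √(x²+1) ≈ 2.2361
RHS = x + 1 ≈ -1.0000
Since 2.2361 ≠ -1.0000, the equation fails at this point, so it cannot hold for every real x for which both sides are defined.
(x+1)² = x² + 2x + 1 ≠ x² + 1 unless x = 0.

Conclusion: False.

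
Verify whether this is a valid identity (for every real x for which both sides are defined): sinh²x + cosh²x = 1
Claim: sinh²x + cosh²x = 1.
Test a specific point where both sides are defined: x = -2.
LHS = sinh²x + cosh²x ≈ 27.3082
RHS = 1 ≈ 1.0000
Since 27.3082 ≠ 1.0000, the equation fails at this point, so it cannot hold for every real x for which both sides are defined.
The correct hyperbolic identity is cosh²x - sinh²x = 1 (a difference); the sum sinh²x + cosh²x equals cosh(2x).

Conclusion: No, this is NOT an identity.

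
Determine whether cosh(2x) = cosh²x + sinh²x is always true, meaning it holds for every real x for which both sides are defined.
Yes, this is an identity.

Claim: cosh(2x) = cosh²x + sinh²x.
Reasoning: cosh²x = (e^(2x) + 2 + e^(-2x))/4 and sinh²x = (e^(2x) - 2 + e^(-2x))/4. Adding gives (2e^(2x) + 2e^(-2x))/4 = (e^(2x) + e^(-2x))/2 = cosh(2x).
So the two sides agree for every real x for which both sides are defined.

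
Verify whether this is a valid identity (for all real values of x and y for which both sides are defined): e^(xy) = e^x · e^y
Claim: e^(xy) = e^x · e^y.
Test a specific point where both sides are defined: x = -1, y = 5.
LHS = e^(xy) ≈ 0.0067
RHS = e^x · e^y ≈ 54.5982
Since 0.0067 ≠ 54.5982, the equation fails at this point, so it cannot hold for all real values of x and y for which both sides are defined.
e^x · e^y = e^(x+y), not e^(xy).

Conclusion: No, this is NOT an identity.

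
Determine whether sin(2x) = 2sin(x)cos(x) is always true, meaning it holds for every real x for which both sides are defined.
Yes, this is an identity.

Claim: sin(2x) = 2sin(x)cos(x).
Reasoning: Put y = x in the addition formula sin(x+y) = sin(x)cos(y) + cos(x)sin(y): sin(2x) = sin(x)cos(x) + cos(x)sin(x) = 2sin(x)cos(x).
So the two sides agree for every real x for which both sides are defined.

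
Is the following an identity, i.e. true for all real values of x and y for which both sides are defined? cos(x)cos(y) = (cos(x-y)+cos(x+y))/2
Yes, this is an identity.

Claim: cos(x)cos(y) = (cos(x-y)+cos(x+y))/2.
Reasoning: cos(x-y) = cos(x)cos(y) + sin(x)sin(y) and cos(x+y) = cos(x)cos(y) - sin(x)sin(y). Adding, cos(x-y) + cos(x+y) = 2cos(x)cos(y); divide by 2.
So the two sides agree for all real values of x and y for which both sides are defined.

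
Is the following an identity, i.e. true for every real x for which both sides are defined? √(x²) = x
Claim: √(x²) = x.
Test a specific point where both sides are defined: x = -1.
LHS = √(x²) ≈ 1.0000
RHS = x ≈ -1.0000
Since 1.0000 ≠ -1.0000, the equation fails at this point, so it cannot hold for every real x for which both sides are defined.
√(x²) = |x|, which differs from x whenever x < 0 (both sides are defined for every real x).

Conclusion: No, this is NOT an identity.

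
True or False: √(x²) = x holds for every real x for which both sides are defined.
False.

Claim: √(x²) = x.
Test a specific point where both sides are defined: x = -1.
LHS = √(x²) ≈ 1.0000
RHS = x ≈ -1.0000
Since 1.0000 ≠ -1.0000, the equation fails at this point, so it cannot hold for every real x for which both sides are defined.
√(x²) = |x|, which differs from x whenever x < 0 (both sides are defined for every real x).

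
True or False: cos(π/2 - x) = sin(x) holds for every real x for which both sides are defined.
Claim: cos(π/2 - x) = sin(x).
Reasoning: Use cos(u - v) = cos(u)cos(v) + sin(u)sin(v) with u = π/2, v = x: cos(π/2)cos(x) + sin(π/2)sin(x) = 0·cos(x) + 1·sin(x) = sin(x).
So the two sides agree for every real x for which both sides are defined.

Conclusion: True.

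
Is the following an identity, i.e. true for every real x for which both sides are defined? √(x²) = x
No, this is NOT an identity.

Claim: √(x²) = x.
Test a specific point where both sides are defined: x = -3.
LHS = √(x²) ≈ 3.0000
RHS = x ≈ -3.0000
Since 3.0000 ≠ -3.0000, the equation fails at this point, so it cannot hold for every real x for which both sides are defined.
√(x²) = |x|, which differs from x whenever x < 0 (both sides are defined for every real x).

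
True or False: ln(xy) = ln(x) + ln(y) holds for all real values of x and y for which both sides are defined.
Claim: ln(xy) = ln(x) + ln(y).
Reasoning: Both sides are simultaneously defined only when x, y > 0. Write x = e^p, y = e^q (p = ln x, q = ln y). Then xy = e^p · e^q = e^(p+q), so ln(xy) = p + q = ln(x) + ln(y).
So the two sides agree for all real values of x and y for which both sides are defined.

Conclusion: True.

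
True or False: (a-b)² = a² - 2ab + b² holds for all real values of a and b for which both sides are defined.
True.

Claim: (a-b)² = a² - 2ab + b².
Reasoning: Expand: (a-b)² = (a-b)(a-b) = a·a - a·b - b·a + b·b = a² - 2ab + b².
So the two sides agree for all real values of a and b for which both sides are defined.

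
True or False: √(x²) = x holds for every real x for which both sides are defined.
False.

Claim: √(x²) = x.
Test a specific point where both sides are defined: x = -1.
LHS = √(x²) ≈ 1.0000
RHS = x ≈ -1.0000
Since 1.0000 ≠ -1.0000, the equation fails at this point, so it cannot hold for every real x for which both sides are defined.
√(x²) = |x|, which differs from x whenever x < 0 (both sides are defined for every real x).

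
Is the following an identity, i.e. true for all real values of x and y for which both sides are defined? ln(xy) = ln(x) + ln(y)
Yes, this is an identity.

Claim: ln(xy) = ln(x) + ln(y).
Reasoning: Both sides are simultaneously defined only when x, y > 0. Write x = e^p, y = e^q (p = ln x, q = ln y). Then xy = e^p · e^q = e^(p+q), so ln(xy) = p + q = ln(x) + ln(y).
So the two sides agree for all real values of x and y for which both sides are defined.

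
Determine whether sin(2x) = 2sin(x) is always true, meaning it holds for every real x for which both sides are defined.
Claim: sin(2x) = 2sin(x).
Test a specific point where both sides are defined: x = π/6.
LHS = sin(2x) ≈ 0.8660
RHS = 2sin(x) ≈ 1.0000
Since 0.8660 ≠ 1.0000, the equation fails at this point, so it cannot hold for every real x for which both sides are defined.
The correct double-angle formula is sin(2x) = 2sin(x)cos(x).

Conclusion: No, this is NOT an identity.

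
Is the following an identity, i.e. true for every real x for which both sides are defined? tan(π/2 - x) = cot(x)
Claim: tan(π/2 - x) = cot(x).
Reasoning: tan(π/2 - x) = sin(π/2 - x)/cos(π/2 - x) = cos(x)/sin(x) = cot(x), using the cofunction identities sin(π/2 - x) = cos(x) and cos(π/2 - x) = sin(x).
So the two sides agree for every real x for which both sides are defined.

Conclusion: Yes, this is an identity.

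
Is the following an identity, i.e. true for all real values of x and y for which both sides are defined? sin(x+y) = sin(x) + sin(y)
No, this is NOT an identity.

Claim: sin(x+y) = sin(x) + sin(y).
Test a specific point where both sides are defined: x = 2π/3, y = -π/3.
LHS = sin(x+y) ≈ 0.8660
RHS = sin(x) + sin(y) ≈ 0.0000
Since 0.8660 ≠ 0.0000, the equation fails at this point, so it cannot hold for all real values of x and y for which both sides are defined.
The correct expansion is sin(x+y) = sin(x)cos(y) + cos(x)sin(y); sine is not additive.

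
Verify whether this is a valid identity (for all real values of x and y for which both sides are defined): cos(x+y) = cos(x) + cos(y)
No, this is NOT an identity.

Claim: cos(x+y) = cos(x) + cos(y).
Test a specific point where both sides are defined: x = π/4, y = π/2.
LHS = cos(x+y) ≈ -0.7071
RHS = cos(x) + cos(y) ≈ 0.7071
Since -0.7071 ≠ 0.7071, the equation fails at this point, so it cannot hold for all real values of x and y for which both sides are defined.
The correct expansion is cos(x+y) = cos(x)cos(y) - sin(x)sin(y); cosine is not additive.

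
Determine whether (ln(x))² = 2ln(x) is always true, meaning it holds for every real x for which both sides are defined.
No, this is NOT an identity.

Claim: (ln(x))² = 2ln(x).
Test a specific point where both sides are defined: x = 3.
LHS = (ln(x))² ≈ 1.2069
RHS = 2ln(x) ≈ 2.1972
Since 1.2069 ≠ 2.1972, the equation fails at this point, so it cannot hold for every real x for which both sides are defined.
2ln(x) equals ln(x²), which is not the same as (ln x)².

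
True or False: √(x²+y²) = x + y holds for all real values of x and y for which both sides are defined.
Claim: √(x²+y²) = x + y.
Test a specific point where both sides are defined: x = 3/2, y = 1/2.
LHS = √(x²+y²) ≈ 1.5811
RHS = x + y ≈ 2.0000
Since 1.5811 ≠ 2.0000, the equation fails at this point, so it cannot hold for all real values of x and y for which both sides are defined.
(x+y)² = x² + 2xy + y², not x² + y², so the square root does not split this way.

Conclusion: False.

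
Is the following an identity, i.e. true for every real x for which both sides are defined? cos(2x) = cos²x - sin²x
Claim: cos(2x) = cos²x - sin²x.
Reasoning: Put y = x in the addition formula cos(x+y) = cos(x)cos(y) - sin(x)sin(y): cos(2x) = cos²x - sin²x.
So the two sides agree for every real x for which both sides are defined.

Conclusion: Yes, this is an identity.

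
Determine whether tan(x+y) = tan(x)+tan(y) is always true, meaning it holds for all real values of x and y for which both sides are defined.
No, this is NOT an identity.

Claim: tan(x+y) = tan(x)+tan(y).
Test a specific point where both sides are defined: x = π/3, y = π/3.
LHS = tan(x+y) ≈ -1.7321
RHS = tan(x)+tan(y) ≈ 3.4641
Since -1.7321 ≠ 3.4641, the equation fails at this point, so it cannot hold for all real values of x and y for which both sides are defined.
The correct formula is tan(x+y) = (tan(x) + tan(y))/(1 - tan(x)tan(y)).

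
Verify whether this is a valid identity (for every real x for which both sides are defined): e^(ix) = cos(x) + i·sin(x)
Claim: e^(ix) = cos(x) + i·sin(x).
Reasoning: Euler's formula. Expand e^(ix) = Σ (ix)^k / k!. Since i² = -1, the even-k terms are Σ (-1)^m x^(2m)/(2m)! = cos(x) and the odd-k terms are i · Σ (-1)^m x^(2m+1)/(2m+1)! = i·sin(x).
So the two sides agree for every real x for which both sides are defined.

Conclusion: Yes, this is an identity.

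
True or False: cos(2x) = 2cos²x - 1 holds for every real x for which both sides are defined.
Claim: cos(2x) = 2cos²x - 1.
Reasoning: cos(2x) = cos²x - sin²x. Replace sin²x by 1 - cos²x: cos²x - (1 - cos²x) = 2cos²x - 1.
So the two sides agree for every real x for which both sides are defined.

Conclusion: True.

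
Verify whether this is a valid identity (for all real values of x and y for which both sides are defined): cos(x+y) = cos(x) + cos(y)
Claim: cos(x+y) = cos(x) + cos(y).
Test a specific point where both sides are defined: x = π/3, y = 3π/4.
LHS = cos(x+y) ≈ -0.9659
RHS = cos(x) + cos(y) ≈ -0.2071
Since -0.9659 ≠ -0.2071, the equation fails at this point, so it cannot hold for all real values of x and y for which both sides are defined.
The correct expansion is cos(x+y) = cos(x)cos(y) - sin(x)sin(y); cosine is not additive.

Conclusion: No, this is NOT an identity.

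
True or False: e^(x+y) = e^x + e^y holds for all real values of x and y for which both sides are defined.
False.

Claim: e^(x+y) = e^x + e^y.
Test a specific point where both sides are defined: x = 1, y = 1/2.
LHS = e^(x+y) ≈ 4.4817
RHS = e^x + e^y ≈ 4.3670
Since 4.4817 ≠ 4.3670, the equation fails at this point, so it cannot hold for all real values of x and y for which both sides are defined.
The correct rule is e^(x+y) = e^x · e^y (a product, not a sum).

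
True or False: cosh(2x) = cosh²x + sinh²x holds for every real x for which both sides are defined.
Claim: cosh(2x) = cosh²x + sinh²x.
Reasoning: cosh²x = (e^(2x) + 2 + e^(-2x))/4 and sinh²x = (e^(2x) - 2 + e^(-2x))/4. Adding gives (2e^(2x) + 2e^(-2x))/4 = (e^(2x) + e^(-2x))/2 = cosh(2x).
So the two sides agree for every real x for which both sides are defined.

Conclusion: True.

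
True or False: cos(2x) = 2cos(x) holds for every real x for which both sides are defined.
Claim: cos(2x) = 2cos(x).
Test a specific point where both sides are defined: x = π/3.
LHS = cos(2x) ≈ -0.5000
RHS = 2cos(x) ≈ 1.0000
Since -0.5000 ≠ 1.0000, the equation fails at this point, so it cannot hold for every real x for which both sides are defined.
The correct double-angle formula is cos(2x) = cos²x - sin²x.

Conclusion: False.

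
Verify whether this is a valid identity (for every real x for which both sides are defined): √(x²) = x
Claim: √(x²) = x.
Test a specific point where both sides are defined: x = -1.
LHS = √(x²) ≈ 1.0000
RHS = x ≈ -1.0000
Since 1.0000 ≠ -1.0000, the equation fails at this point, so it cannot hold for every real x for which both sides are defined.
√(x²) = |x|, which differs from x whenever x < 0 (both sides are defined for every real x).

Conclusion: No, this is NOT an identity.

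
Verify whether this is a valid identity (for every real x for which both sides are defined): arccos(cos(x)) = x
No, this is NOT an identity.

Claim: arccos(cos(x)) = x.
Test a specific point where both sides are defined: x = -π/4.
LHS = arccos(cos(x)) ≈ 0.7854
RHS = x ≈ -0.7854
Since 0.7854 ≠ -0.7854, the equation fails at this point, so it cannot hold for every real x for which both sides are defined.
arccos only returns values in [0, π], so arccos(cos(x)) = x holds only for x in that interval, not for all real x.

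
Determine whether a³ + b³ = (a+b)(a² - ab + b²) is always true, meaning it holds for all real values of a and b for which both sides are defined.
Claim: a³ + b³ = (a+b)(a² - ab + b²).
Reasoning: Expand the right side: (a+b)(a² - ab + b²) = a³ - a²b + ab² + a²b - ab² + b³ = a³ + b³ (the middle terms cancel in pairs).
So the two sides agree for all real values of a and b for which both sides are defined.

Conclusion: Yes, this is an identity.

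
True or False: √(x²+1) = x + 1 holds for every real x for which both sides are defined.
False.

Claim: √(x²+1) = x + 1.
Test a specific point where both sides are defined: x = -3.
LHS = √(x²+1) ≈ 3.1623
RHS = x + 1 ≈ -2.0000
Since 3.1623 ≠ -2.0000, the equation fails at this point, so it cannot hold for every real x for which both sides are defined.
(x+1)² = x² + 2x + 1 ≠ x² + 1 unless x = 0.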